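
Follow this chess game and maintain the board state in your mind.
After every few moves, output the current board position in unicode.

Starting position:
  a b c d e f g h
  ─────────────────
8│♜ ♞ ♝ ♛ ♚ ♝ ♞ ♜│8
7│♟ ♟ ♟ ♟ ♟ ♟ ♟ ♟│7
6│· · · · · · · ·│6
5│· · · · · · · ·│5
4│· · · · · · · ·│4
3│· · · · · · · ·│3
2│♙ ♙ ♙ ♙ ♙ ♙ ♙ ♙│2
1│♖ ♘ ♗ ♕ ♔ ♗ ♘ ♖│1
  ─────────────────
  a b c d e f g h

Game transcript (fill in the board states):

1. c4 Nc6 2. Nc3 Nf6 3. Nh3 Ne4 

  a b c d e f g h
  ─────────────────
8│♜ · ♝ ♛ ♚ ♝ · ♜│8
7│♟ ♟ ♟ ♟ ♟ ♟ ♟ ♟│7
6│· · ♞ · · · · ·│6
5│· · · · · · · ·│5
4│· · ♙ · ♞ · · ·│4
3│· · ♘ · · · · ♘│3
2│♙ ♙ · ♙ ♙ ♙ ♙ ♙│2
1│♖ · ♗ ♕ ♔ ♗ · ♖│1
  ─────────────────
  a b c d e f g h

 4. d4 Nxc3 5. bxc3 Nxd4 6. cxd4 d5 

  a b c d e f g h
  ─────────────────
8│♜ · ♝ ♛ ♚ ♝ · ♜│8
7│♟ ♟ ♟ · ♟ ♟ ♟ ♟│7
6│· · · · · · · ·│6
5│· · · ♟ · · · ·│5
4│· · ♙ ♙ · · · ·│4
3│· · · · · · · ♘│3
2│♙ · · · ♙ ♙ ♙ ♙│2
1│♖ · ♗ ♕ ♔ ♗ · ♖│1
  ─────────────────
  a b c d e f g h

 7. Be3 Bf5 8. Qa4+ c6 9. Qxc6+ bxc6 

  a b c d e f g h
  ─────────────────
8│♜ · · ♛ ♚ ♝ · ♜│8
7│♟ · · · ♟ ♟ ♟ ♟│7
6│· · ♟ · · · · ·│6
5│· · · ♟ · ♝ · ·│5
4│· · ♙ ♙ · · · ·│4
3│· · · · ♗ · · ♘│3
2│♙ · · · ♙ ♙ ♙ ♙│2
1│♖ · · · ♔ ♗ · ♖│1
  ─────────────────
  a b c d e f g h

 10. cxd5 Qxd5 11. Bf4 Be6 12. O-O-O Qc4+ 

  a b c d e f g h
  ─────────────────
8│♜ · · · ♚ ♝ · ♜│8
7│♟ · · · ♟ ♟ ♟ ♟│7
6│· · ♟ · ♝ · · ·│6
5│· · · · · · · ·│5
4│· · ♛ ♙ · ♗ · ·│4
3│· · · · · · · ♘│3
2│♙ · · · ♙ ♙ ♙ ♙│2
1│· · ♔ ♖ · ♗ · ♖│1
  ─────────────────
  a b c d e f g h

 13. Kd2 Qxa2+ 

  a b c d e f g h
  ─────────────────
8│♜ · · · ♚ ♝ · ♜│8
7│♟ · · · ♟ ♟ ♟ ♟│7
6│· · ♟ · ♝ · · ·│6
5│· · · · · · · ·│5
4│· · · ♙ · ♗ · ·│4
3│· · · · · · · ♘│3
2│♛ · · ♔ ♙ ♙ ♙ ♙│2
1│· · · ♖ · ♗ · ♖│1
  ─────────────────
  a b c d e f g h


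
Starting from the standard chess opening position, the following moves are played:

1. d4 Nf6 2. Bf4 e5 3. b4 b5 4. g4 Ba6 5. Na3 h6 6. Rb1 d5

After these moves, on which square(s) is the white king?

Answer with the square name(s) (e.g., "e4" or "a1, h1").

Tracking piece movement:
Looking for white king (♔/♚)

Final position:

  a b c d e f g h
  ─────────────────
8│♜ ♞ · ♛ ♚ ♝ · ♜│8
7│♟ · ♟ · · ♟ ♟ ·│7
6│♝ · · · · ♞ · ♟│6
5│· ♟ · ♟ ♟ · · ·│5
4│· ♙ · ♙ · ♗ ♙ ·│4
3│♘ · · · · · · ·│3
2│♙ · ♙ · ♙ ♙ · ♙│2
1│· ♖ · ♕ ♔ ♗ ♘ ♖│1
  ─────────────────
  a b c d e f g h


e1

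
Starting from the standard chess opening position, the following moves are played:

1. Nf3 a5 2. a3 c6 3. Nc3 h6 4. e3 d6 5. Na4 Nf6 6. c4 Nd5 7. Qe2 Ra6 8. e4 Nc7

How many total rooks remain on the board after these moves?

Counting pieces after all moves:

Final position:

  a b c d e f g h
  ─────────────────
8│· ♞ ♝ ♛ ♚ ♝ · ♜│8
7│· ♟ ♞ · ♟ ♟ ♟ ·│7
6│♜ · ♟ ♟ · · · ♟│6
5│♟ · · · · · · ·│5
4│♘ · ♙ · ♙ · · ·│4
3│♙ · · · · ♘ · ·│3
2│· ♙ · ♙ ♕ ♙ ♙ ♙│2
1│♖ · ♗ · ♔ ♗ · ♖│1
  ─────────────────
  a b c d e f g h


4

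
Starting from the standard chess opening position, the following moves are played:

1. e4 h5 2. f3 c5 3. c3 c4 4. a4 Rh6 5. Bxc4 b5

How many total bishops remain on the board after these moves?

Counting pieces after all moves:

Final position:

  a b c d e f g h
  ─────────────────
8│♜ ♞ ♝ ♛ ♚ ♝ ♞ ·│8
7│♟ · · ♟ ♟ ♟ ♟ ·│7
6│· · · · · · · ♜│6
5│· ♟ · · · · · ♟│5
4│♙ · ♗ · ♙ · · ·│4
3│· · ♙ · · ♙ · ·│3
2│· ♙ · ♙ · · ♙ ♙│2
1│♖ ♘ ♗ ♕ ♔ · ♘ ♖│1
  ─────────────────
  a b c d e f g h


4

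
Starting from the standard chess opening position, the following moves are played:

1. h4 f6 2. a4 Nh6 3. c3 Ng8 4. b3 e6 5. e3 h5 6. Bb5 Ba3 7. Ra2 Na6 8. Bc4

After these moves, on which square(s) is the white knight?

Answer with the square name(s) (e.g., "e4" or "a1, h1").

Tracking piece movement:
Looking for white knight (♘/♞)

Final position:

  a b c d e f g h
  ─────────────────
8│♜ · ♝ ♛ ♚ · ♞ ♜│8
7│♟ ♟ ♟ ♟ · · ♟ ·│7
6│♞ · · · ♟ ♟ · ·│6
5│· · · · · · · ♟│5
4│♙ · ♗ · · · · ♙│4
3│♝ ♙ ♙ · ♙ · · ·│3
2│♖ · · ♙ · ♙ ♙ ·│2
1│· ♘ ♗ ♕ ♔ · ♘ ♖│1
  ─────────────────
  a b c d e f g h


b1, g1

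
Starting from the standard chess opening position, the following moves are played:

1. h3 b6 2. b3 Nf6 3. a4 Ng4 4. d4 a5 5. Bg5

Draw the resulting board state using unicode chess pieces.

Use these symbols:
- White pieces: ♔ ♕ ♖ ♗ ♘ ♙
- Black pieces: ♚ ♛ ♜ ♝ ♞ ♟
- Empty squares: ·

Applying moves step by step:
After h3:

♜ ♞ ♝ ♛ ♚ ♝ ♞ ♜
♟ ♟ ♟ ♟ ♟ ♟ ♟ ♟
· · · · · · · ·
· · · · · · · ·
· · · · · · · ·
· · · · · · · ♙
♙ ♙ ♙ ♙ ♙ ♙ ♙ ·
♖ ♘ ♗ ♕ ♔ ♗ ♘ ♖


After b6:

♜ ♞ ♝ ♛ ♚ ♝ ♞ ♜
♟ · ♟ ♟ ♟ ♟ ♟ ♟
· ♟ · · · · · ·
· · · · · · · ·
· · · · · · · ·
· · · · · · · ♙
♙ ♙ ♙ ♙ ♙ ♙ ♙ ·
♖ ♘ ♗ ♕ ♔ ♗ ♘ ♖


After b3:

♜ ♞ ♝ ♛ ♚ ♝ ♞ ♜
♟ · ♟ ♟ ♟ ♟ ♟ ♟
· ♟ · · · · · ·
· · · · · · · ·
· · · · · · · ·
· ♙ · · · · · ♙
♙ · ♙ ♙ ♙ ♙ ♙ ·
♖ ♘ ♗ ♕ ♔ ♗ ♘ ♖


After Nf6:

♜ ♞ ♝ ♛ ♚ ♝ · ♜
♟ · ♟ ♟ ♟ ♟ ♟ ♟
· ♟ · · · ♞ · ·
· · · · · · · ·
· · · · · · · ·
· ♙ · · · · · ♙
♙ · ♙ ♙ ♙ ♙ ♙ ·
♖ ♘ ♗ ♕ ♔ ♗ ♘ ♖


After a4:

♜ ♞ ♝ ♛ ♚ ♝ · ♜
♟ · ♟ ♟ ♟ ♟ ♟ ♟
· ♟ · · · ♞ · ·
· · · · · · · ·
♙ · · · · · · ·
· ♙ · · · · · ♙
· · ♙ ♙ ♙ ♙ ♙ ·
♖ ♘ ♗ ♕ ♔ ♗ ♘ ♖


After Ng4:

♜ ♞ ♝ ♛ ♚ ♝ · ♜
♟ · ♟ ♟ ♟ ♟ ♟ ♟
· ♟ · · · · · ·
· · · · · · · ·
♙ · · · · · ♞ ·
· ♙ · · · · · ♙
· · ♙ ♙ ♙ ♙ ♙ ·
♖ ♘ ♗ ♕ ♔ ♗ ♘ ♖


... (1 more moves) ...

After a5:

♜ ♞ ♝ ♛ ♚ ♝ · ♜
· · ♟ ♟ ♟ ♟ ♟ ♟
· ♟ · · · · · ·
♟ · · · · · · ·
♙ · · ♙ · · ♞ ·
· ♙ · · · · · ♙
· · ♙ · ♙ ♙ ♙ ·
♖ ♘ ♗ ♕ ♔ ♗ ♘ ♖


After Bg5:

♜ ♞ ♝ ♛ ♚ ♝ · ♜
· · ♟ ♟ ♟ ♟ ♟ ♟
· ♟ · · · · · ·
♟ · · · · · ♗ ·
♙ · · ♙ · · ♞ ·
· ♙ · · · · · ♙
· · ♙ · ♙ ♙ ♙ ·
♖ ♘ · ♕ ♔ ♗ ♘ ♖



  a b c d e f g h
  ─────────────────
8│♜ ♞ ♝ ♛ ♚ ♝ · ♜│8
7│· · ♟ ♟ ♟ ♟ ♟ ♟│7
6│· ♟ · · · · · ·│6
5│♟ · · · · · ♗ ·│5
4│♙ · · ♙ · · ♞ ·│4
3│· ♙ · · · · · ♙│3
2│· · ♙ · ♙ ♙ ♙ ·│2
1│♖ ♘ · ♕ ♔ ♗ ♘ ♖│1
  ─────────────────
  a b c d e f g h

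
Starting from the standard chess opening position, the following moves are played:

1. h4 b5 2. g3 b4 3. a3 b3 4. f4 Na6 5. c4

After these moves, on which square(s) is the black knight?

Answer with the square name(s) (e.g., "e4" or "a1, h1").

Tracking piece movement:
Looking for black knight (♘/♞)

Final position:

  a b c d e f g h
  ─────────────────
8│♜ · ♝ ♛ ♚ ♝ ♞ ♜│8
7│♟ · ♟ ♟ ♟ ♟ ♟ ♟│7
6│♞ · · · · · · ·│6
5│· · · · · · · ·│5
4│· · ♙ · · ♙ · ♙│4
3│♙ ♟ · · · · ♙ ·│3
2│· ♙ · ♙ ♙ · · ·│2
1│♖ ♘ ♗ ♕ ♔ ♗ ♘ ♖│1
  ─────────────────
  a b c d e f g h


a6, g8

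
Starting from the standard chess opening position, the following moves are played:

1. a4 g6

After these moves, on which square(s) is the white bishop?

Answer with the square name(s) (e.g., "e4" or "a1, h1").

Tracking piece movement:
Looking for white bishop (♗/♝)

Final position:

  a b c d e f g h
  ─────────────────
8│♜ ♞ ♝ ♛ ♚ ♝ ♞ ♜│8
7│♟ ♟ ♟ ♟ ♟ ♟ · ♟│7
6│· · · · · · ♟ ·│6
5│· · · · · · · ·│5
4│♙ · · · · · · ·│4
3│· · · · · · · ·│3
2│· ♙ ♙ ♙ ♙ ♙ ♙ ♙│2
1│♖ ♘ ♗ ♕ ♔ ♗ ♘ ♖│1
  ─────────────────
  a b c d e f g h


c1, f1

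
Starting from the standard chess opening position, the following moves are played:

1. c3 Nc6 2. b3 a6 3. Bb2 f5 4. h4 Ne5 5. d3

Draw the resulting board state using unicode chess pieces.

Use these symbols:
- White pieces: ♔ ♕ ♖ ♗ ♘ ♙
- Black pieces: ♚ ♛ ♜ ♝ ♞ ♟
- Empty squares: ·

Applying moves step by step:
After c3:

♜ ♞ ♝ ♛ ♚ ♝ ♞ ♜
♟ ♟ ♟ ♟ ♟ ♟ ♟ ♟
· · · · · · · ·
· · · · · · · ·
· · · · · · · ·
· · ♙ · · · · ·
♙ ♙ · ♙ ♙ ♙ ♙ ♙
♖ ♘ ♗ ♕ ♔ ♗ ♘ ♖


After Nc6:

♜ · ♝ ♛ ♚ ♝ ♞ ♜
♟ ♟ ♟ ♟ ♟ ♟ ♟ ♟
· · ♞ · · · · ·
· · · · · · · ·
· · · · · · · ·
· · ♙ · · · · ·
♙ ♙ · ♙ ♙ ♙ ♙ ♙
♖ ♘ ♗ ♕ ♔ ♗ ♘ ♖


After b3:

♜ · ♝ ♛ ♚ ♝ ♞ ♜
♟ ♟ ♟ ♟ ♟ ♟ ♟ ♟
· · ♞ · · · · ·
· · · · · · · ·
· · · · · · · ·
· ♙ ♙ · · · · ·
♙ · · ♙ ♙ ♙ ♙ ♙
♖ ♘ ♗ ♕ ♔ ♗ ♘ ♖


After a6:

♜ · ♝ ♛ ♚ ♝ ♞ ♜
· ♟ ♟ ♟ ♟ ♟ ♟ ♟
♟ · ♞ · · · · ·
· · · · · · · ·
· · · · · · · ·
· ♙ ♙ · · · · ·
♙ · · ♙ ♙ ♙ ♙ ♙
♖ ♘ ♗ ♕ ♔ ♗ ♘ ♖


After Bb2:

♜ · ♝ ♛ ♚ ♝ ♞ ♜
· ♟ ♟ ♟ ♟ ♟ ♟ ♟
♟ · ♞ · · · · ·
· · · · · · · ·
· · · · · · · ·
· ♙ ♙ · · · · ·
♙ ♗ · ♙ ♙ ♙ ♙ ♙
♖ ♘ · ♕ ♔ ♗ ♘ ♖


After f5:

♜ · ♝ ♛ ♚ ♝ ♞ ♜
· ♟ ♟ ♟ ♟ · ♟ ♟
♟ · ♞ · · · · ·
· · · · · ♟ · ·
· · · · · · · ·
· ♙ ♙ · · · · ·
♙ ♗ · ♙ ♙ ♙ ♙ ♙
♖ ♘ · ♕ ♔ ♗ ♘ ♖


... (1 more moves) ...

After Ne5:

♜ · ♝ ♛ ♚ ♝ ♞ ♜
· ♟ ♟ ♟ ♟ · ♟ ♟
♟ · · · · · · ·
· · · · ♞ ♟ · ·
· · · · · · · ♙
· ♙ ♙ · · · · ·
♙ ♗ · ♙ ♙ ♙ ♙ ·
♖ ♘ · ♕ ♔ ♗ ♘ ♖


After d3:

♜ · ♝ ♛ ♚ ♝ ♞ ♜
· ♟ ♟ ♟ ♟ · ♟ ♟
♟ · · · · · · ·
· · · · ♞ ♟ · ·
· · · · · · · ♙
· ♙ ♙ ♙ · · · ·
♙ ♗ · · ♙ ♙ ♙ ·
♖ ♘ · ♕ ♔ ♗ ♘ ♖



  a b c d e f g h
  ─────────────────
8│♜ · ♝ ♛ ♚ ♝ ♞ ♜│8
7│· ♟ ♟ ♟ ♟ · ♟ ♟│7
6│♟ · · · · · · ·│6
5│· · · · ♞ ♟ · ·│5
4│· · · · · · · ♙│4
3│· ♙ ♙ ♙ · · · ·│3
2│♙ ♗ · · ♙ ♙ ♙ ·│2
1│♖ ♘ · ♕ ♔ ♗ ♘ ♖│1
  ─────────────────
  a b c d e f g h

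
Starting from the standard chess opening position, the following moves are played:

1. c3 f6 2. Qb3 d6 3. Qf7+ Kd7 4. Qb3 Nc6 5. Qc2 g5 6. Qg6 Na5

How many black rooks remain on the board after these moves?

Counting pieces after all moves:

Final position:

  a b c d e f g h
  ─────────────────
8│♜ · ♝ ♛ · ♝ ♞ ♜│8
7│♟ ♟ ♟ ♚ ♟ · · ♟│7
6│· · · ♟ · ♟ ♕ ·│6
5│♞ · · · · · ♟ ·│5
4│· · · · · · · ·│4
3│· · ♙ · · · · ·│3
2│♙ ♙ · ♙ ♙ ♙ ♙ ♙│2
1│♖ ♘ ♗ · ♔ ♗ ♘ ♖│1
  ─────────────────
  a b c d e f g h


2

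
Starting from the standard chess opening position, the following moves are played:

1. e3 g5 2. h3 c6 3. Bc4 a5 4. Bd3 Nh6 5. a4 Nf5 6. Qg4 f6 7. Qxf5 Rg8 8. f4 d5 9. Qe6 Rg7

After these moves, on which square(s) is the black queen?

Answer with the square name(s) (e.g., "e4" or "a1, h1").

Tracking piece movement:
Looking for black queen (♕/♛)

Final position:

  a b c d e f g h
  ─────────────────
8│♜ ♞ ♝ ♛ ♚ ♝ · ·│8
7│· ♟ · · ♟ · ♜ ♟│7
6│· · ♟ · ♕ ♟ · ·│6
5│♟ · · ♟ · · ♟ ·│5
4│♙ · · · · ♙ · ·│4
3│· · · ♗ ♙ · · ♙│3
2│· ♙ ♙ ♙ · · ♙ ·│2
1│♖ ♘ ♗ · ♔ · ♘ ♖│1
  ─────────────────
  a b c d e f g h


d8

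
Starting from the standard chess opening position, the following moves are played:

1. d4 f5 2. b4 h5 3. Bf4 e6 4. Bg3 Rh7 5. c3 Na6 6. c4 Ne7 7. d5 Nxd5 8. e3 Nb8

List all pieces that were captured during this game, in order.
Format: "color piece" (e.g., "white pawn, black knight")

Tracking captures:
  Nxd5: captured white pawn

white pawn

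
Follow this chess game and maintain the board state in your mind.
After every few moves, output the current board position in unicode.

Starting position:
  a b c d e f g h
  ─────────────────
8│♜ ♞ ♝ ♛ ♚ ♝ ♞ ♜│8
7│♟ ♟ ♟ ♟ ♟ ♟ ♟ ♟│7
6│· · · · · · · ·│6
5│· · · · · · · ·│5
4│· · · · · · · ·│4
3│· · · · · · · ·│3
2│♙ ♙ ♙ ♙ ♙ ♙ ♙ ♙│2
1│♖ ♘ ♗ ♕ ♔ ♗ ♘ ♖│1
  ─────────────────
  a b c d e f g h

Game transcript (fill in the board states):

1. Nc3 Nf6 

  a b c d e f g h
  ─────────────────
8│♜ ♞ ♝ ♛ ♚ ♝ · ♜│8
7│♟ ♟ ♟ ♟ ♟ ♟ ♟ ♟│7
6│· · · · · ♞ · ·│6
5│· · · · · · · ·│5
4│· · · · · · · ·│4
3│· · ♘ · · · · ·│3
2│♙ ♙ ♙ ♙ ♙ ♙ ♙ ♙│2
1│♖ · ♗ ♕ ♔ ♗ ♘ ♖│1
  ─────────────────
  a b c d e f g h

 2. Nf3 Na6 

  a b c d e f g h
  ─────────────────
8│♜ · ♝ ♛ ♚ ♝ · ♜│8
7│♟ ♟ ♟ ♟ ♟ ♟ ♟ ♟│7
6│♞ · · · · ♞ · ·│6
5│· · · · · · · ·│5
4│· · · · · · · ·│4
3│· · ♘ · · ♘ · ·│3
2│♙ ♙ ♙ ♙ ♙ ♙ ♙ ♙│2
1│♖ · ♗ ♕ ♔ ♗ · ♖│1
  ─────────────────
  a b c d e f g h

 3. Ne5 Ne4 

  a b c d e f g h
  ─────────────────
8│♜ · ♝ ♛ ♚ ♝ · ♜│8
7│♟ ♟ ♟ ♟ ♟ ♟ ♟ ♟│7
6│♞ · · · · · · ·│6
5│· · · · ♘ · · ·│5
4│· · · · ♞ · · ·│4
3│· · ♘ · · · · ·│3
2│♙ ♙ ♙ ♙ ♙ ♙ ♙ ♙│2
1│♖ · ♗ ♕ ♔ ♗ · ♖│1
  ─────────────────
  a b c d e f g h

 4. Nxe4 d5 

  a b c d e f g h
  ─────────────────
8│♜ · ♝ ♛ ♚ ♝ · ♜│8
7│♟ ♟ ♟ · ♟ ♟ ♟ ♟│7
6│♞ · · · · · · ·│6
5│· · · ♟ ♘ · · ·│5
4│· · · · ♘ · · ·│4
3│· · · · · · · ·│3
2│♙ ♙ ♙ ♙ ♙ ♙ ♙ ♙│2
1│♖ · ♗ ♕ ♔ ♗ · ♖│1
  ─────────────────
  a b c d e f g h

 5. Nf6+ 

  a b c d e f g h
  ─────────────────
8│♜ · ♝ ♛ ♚ ♝ · ♜│8
7│♟ ♟ ♟ · ♟ ♟ ♟ ♟│7
6│♞ · · · · ♘ · ·│6
5│· · · ♟ ♘ · · ·│5
4│· · · · · · · ·│4
3│· · · · · · · ·│3
2│♙ ♙ ♙ ♙ ♙ ♙ ♙ ♙│2
1│♖ · ♗ ♕ ♔ ♗ · ♖│1
  ─────────────────
  a b c d e f g h


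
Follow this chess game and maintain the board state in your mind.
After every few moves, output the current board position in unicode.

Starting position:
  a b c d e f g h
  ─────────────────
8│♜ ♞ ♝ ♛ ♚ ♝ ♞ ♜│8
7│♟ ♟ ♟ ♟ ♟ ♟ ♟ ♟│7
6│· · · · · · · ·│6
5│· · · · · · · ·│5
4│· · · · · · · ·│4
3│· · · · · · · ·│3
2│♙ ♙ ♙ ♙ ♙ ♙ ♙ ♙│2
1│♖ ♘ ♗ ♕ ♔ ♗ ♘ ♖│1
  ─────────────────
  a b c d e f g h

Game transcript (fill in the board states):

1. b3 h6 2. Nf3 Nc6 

  a b c d e f g h
  ─────────────────
8│♜ · ♝ ♛ ♚ ♝ ♞ ♜│8
7│♟ ♟ ♟ ♟ ♟ ♟ ♟ ·│7
6│· · ♞ · · · · ♟│6
5│· · · · · · · ·│5
4│· · · · · · · ·│4
3│· ♙ · · · ♘ · ·│3
2│♙ · ♙ ♙ ♙ ♙ ♙ ♙│2
1│♖ ♘ ♗ ♕ ♔ ♗ · ♖│1
  ─────────────────
  a b c d e f g h

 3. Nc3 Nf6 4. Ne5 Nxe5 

  a b c d e f g h
  ─────────────────
8│♜ · ♝ ♛ ♚ ♝ · ♜│8
7│♟ ♟ ♟ ♟ ♟ ♟ ♟ ·│7
6│· · · · · ♞ · ♟│6
5│· · · · ♞ · · ·│5
4│· · · · · · · ·│4
3│· ♙ ♘ · · · · ·│3
2│♙ · ♙ ♙ ♙ ♙ ♙ ♙│2
1│♖ · ♗ ♕ ♔ ♗ · ♖│1
  ─────────────────
  a b c d e f g h

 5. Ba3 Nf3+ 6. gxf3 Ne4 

  a b c d e f g h
  ─────────────────
8│♜ · ♝ ♛ ♚ ♝ · ♜│8
7│♟ ♟ ♟ ♟ ♟ ♟ ♟ ·│7
6│· · · · · · · ♟│6
5│· · · · · · · ·│5
4│· · · · ♞ · · ·│4
3│♗ ♙ ♘ · · ♙ · ·│3
2│♙ · ♙ ♙ ♙ ♙ · ♙│2
1│♖ · · ♕ ♔ ♗ · ♖│1
  ─────────────────
  a b c d e f g h



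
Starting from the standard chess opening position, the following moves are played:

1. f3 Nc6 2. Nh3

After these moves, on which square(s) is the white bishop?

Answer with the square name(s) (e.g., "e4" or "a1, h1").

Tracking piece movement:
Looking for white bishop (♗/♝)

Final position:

  a b c d e f g h
  ─────────────────
8│♜ · ♝ ♛ ♚ ♝ ♞ ♜│8
7│♟ ♟ ♟ ♟ ♟ ♟ ♟ ♟│7
6│· · ♞ · · · · ·│6
5│· · · · · · · ·│5
4│· · · · · · · ·│4
3│· · · · · ♙ · ♘│3
2│♙ ♙ ♙ ♙ ♙ · ♙ ♙│2
1│♖ ♘ ♗ ♕ ♔ ♗ · ♖│1
  ─────────────────
  a b c d e f g h


c1, f1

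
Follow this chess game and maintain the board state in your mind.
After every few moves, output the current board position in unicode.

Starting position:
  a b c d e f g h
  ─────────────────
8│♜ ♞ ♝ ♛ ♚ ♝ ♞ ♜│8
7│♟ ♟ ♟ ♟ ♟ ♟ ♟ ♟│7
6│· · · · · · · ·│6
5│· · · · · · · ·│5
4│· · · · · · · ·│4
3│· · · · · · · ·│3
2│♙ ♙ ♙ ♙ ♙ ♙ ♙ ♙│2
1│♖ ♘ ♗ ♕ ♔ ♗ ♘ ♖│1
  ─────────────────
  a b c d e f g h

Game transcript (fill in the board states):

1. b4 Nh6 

  a b c d e f g h
  ─────────────────
8│♜ ♞ ♝ ♛ ♚ ♝ · ♜│8
7│♟ ♟ ♟ ♟ ♟ ♟ ♟ ♟│7
6│· · · · · · · ♞│6
5│· · · · · · · ·│5
4│· ♙ · · · · · ·│4
3│· · · · · · · ·│3
2│♙ · ♙ ♙ ♙ ♙ ♙ ♙│2
1│♖ ♘ ♗ ♕ ♔ ♗ ♘ ♖│1
  ─────────────────
  a b c d e f g h

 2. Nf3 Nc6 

  a b c d e f g h
  ─────────────────
8│♜ · ♝ ♛ ♚ ♝ · ♜│8
7│♟ ♟ ♟ ♟ ♟ ♟ ♟ ♟│7
6│· · ♞ · · · · ♞│6
5│· · · · · · · ·│5
4│· ♙ · · · · · ·│4
3│· · · · · ♘ · ·│3
2│♙ · ♙ ♙ ♙ ♙ ♙ ♙│2
1│♖ ♘ ♗ ♕ ♔ ♗ · ♖│1
  ─────────────────
  a b c d e f g h

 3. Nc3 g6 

  a b c d e f g h
  ─────────────────
8│♜ · ♝ ♛ ♚ ♝ · ♜│8
7│♟ ♟ ♟ ♟ ♟ ♟ · ♟│7
6│· · ♞ · · · ♟ ♞│6
5│· · · · · · · ·│5
4│· ♙ · · · · · ·│4
3│· · ♘ · · ♘ · ·│3
2│♙ · ♙ ♙ ♙ ♙ ♙ ♙│2
1│♖ · ♗ ♕ ♔ ♗ · ♖│1
  ─────────────────
  a b c d e f g h

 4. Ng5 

  a b c d e f g h
  ─────────────────
8│♜ · ♝ ♛ ♚ ♝ · ♜│8
7│♟ ♟ ♟ ♟ ♟ ♟ · ♟│7
6│· · ♞ · · · ♟ ♞│6
5│· · · · · · ♘ ·│5
4│· ♙ · · · · · ·│4
3│· · ♘ · · · · ·│3
2│♙ · ♙ ♙ ♙ ♙ ♙ ♙│2
1│♖ · ♗ ♕ ♔ ♗ · ♖│1
  ─────────────────
  a b c d e f g h


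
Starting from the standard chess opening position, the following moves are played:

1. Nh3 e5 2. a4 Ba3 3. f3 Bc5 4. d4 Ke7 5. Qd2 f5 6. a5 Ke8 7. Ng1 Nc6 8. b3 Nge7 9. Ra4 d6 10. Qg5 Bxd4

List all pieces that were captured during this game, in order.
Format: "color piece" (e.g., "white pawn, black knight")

Tracking captures:
  Bxd4: captured white pawn

white pawn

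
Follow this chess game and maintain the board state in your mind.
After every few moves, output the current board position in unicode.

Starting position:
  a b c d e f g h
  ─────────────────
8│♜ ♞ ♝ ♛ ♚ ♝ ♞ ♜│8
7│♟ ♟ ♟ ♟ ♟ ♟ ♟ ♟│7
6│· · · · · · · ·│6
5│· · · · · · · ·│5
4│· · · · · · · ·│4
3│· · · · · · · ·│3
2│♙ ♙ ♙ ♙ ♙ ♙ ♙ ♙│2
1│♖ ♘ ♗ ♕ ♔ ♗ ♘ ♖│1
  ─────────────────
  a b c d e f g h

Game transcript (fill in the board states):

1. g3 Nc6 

  a b c d e f g h
  ─────────────────
8│♜ · ♝ ♛ ♚ ♝ ♞ ♜│8
7│♟ ♟ ♟ ♟ ♟ ♟ ♟ ♟│7
6│· · ♞ · · · · ·│6
5│· · · · · · · ·│5
4│· · · · · · · ·│4
3│· · · · · · ♙ ·│3
2│♙ ♙ ♙ ♙ ♙ ♙ · ♙│2
1│♖ ♘ ♗ ♕ ♔ ♗ ♘ ♖│1
  ─────────────────
  a b c d e f g h

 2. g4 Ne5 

  a b c d e f g h
  ─────────────────
8│♜ · ♝ ♛ ♚ ♝ ♞ ♜│8
7│♟ ♟ ♟ ♟ ♟ ♟ ♟ ♟│7
6│· · · · · · · ·│6
5│· · · · ♞ · · ·│5
4│· · · · · · ♙ ·│4
3│· · · · · · · ·│3
2│♙ ♙ ♙ ♙ ♙ ♙ · ♙│2
1│♖ ♘ ♗ ♕ ♔ ♗ ♘ ♖│1
  ─────────────────
  a b c d e f g h

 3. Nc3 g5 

  a b c d e f g h
  ─────────────────
8│♜ · ♝ ♛ ♚ ♝ ♞ ♜│8
7│♟ ♟ ♟ ♟ ♟ ♟ · ♟│7
6│· · · · · · · ·│6
5│· · · · ♞ · ♟ ·│5
4│· · · · · · ♙ ·│4
3│· · ♘ · · · · ·│3
2│♙ ♙ ♙ ♙ ♙ ♙ · ♙│2
1│♖ · ♗ ♕ ♔ ♗ ♘ ♖│1
  ─────────────────
  a b c d e f g h

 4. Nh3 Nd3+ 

  a b c d e f g h
  ─────────────────
8│♜ · ♝ ♛ ♚ ♝ ♞ ♜│8
7│♟ ♟ ♟ ♟ ♟ ♟ · ♟│7
6│· · · · · · · ·│6
5│· · · · · · ♟ ·│5
4│· · · · · · ♙ ·│4
3│· · ♘ ♞ · · · ♘│3
2│♙ ♙ ♙ ♙ ♙ ♙ · ♙│2
1│♖ · ♗ ♕ ♔ ♗ · ♖│1
  ─────────────────
  a b c d e f g h

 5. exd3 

  a b c d e f g h
  ─────────────────
8│♜ · ♝ ♛ ♚ ♝ ♞ ♜│8
7│♟ ♟ ♟ ♟ ♟ ♟ · ♟│7
6│· · · · · · · ·│6
5│· · · · · · ♟ ·│5
4│· · · · · · ♙ ·│4
3│· · ♘ ♙ · · · ♘│3
2│♙ ♙ ♙ ♙ · ♙ · ♙│2
1│♖ · ♗ ♕ ♔ ♗ · ♖│1
  ─────────────────
  a b c d e f g h


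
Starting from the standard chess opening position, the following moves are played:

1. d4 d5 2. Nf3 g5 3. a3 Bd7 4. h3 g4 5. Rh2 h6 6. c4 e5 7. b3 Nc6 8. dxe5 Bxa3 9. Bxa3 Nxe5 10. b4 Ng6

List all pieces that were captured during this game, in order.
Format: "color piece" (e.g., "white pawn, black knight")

Tracking captures:
  dxe5: captured black pawn
  Bxa3: captured white pawn
  Bxa3: captured black bishop
  Nxe5: captured white pawn

black pawn, white pawn, black bishop, white pawn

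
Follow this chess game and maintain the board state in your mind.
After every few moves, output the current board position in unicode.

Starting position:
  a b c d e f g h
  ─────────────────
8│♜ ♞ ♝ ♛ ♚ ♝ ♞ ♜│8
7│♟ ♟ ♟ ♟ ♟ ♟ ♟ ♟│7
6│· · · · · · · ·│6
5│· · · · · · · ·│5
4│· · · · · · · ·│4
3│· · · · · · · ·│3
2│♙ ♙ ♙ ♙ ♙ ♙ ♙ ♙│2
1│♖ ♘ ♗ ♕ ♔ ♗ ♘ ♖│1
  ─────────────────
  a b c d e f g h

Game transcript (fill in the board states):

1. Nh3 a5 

  a b c d e f g h
  ─────────────────
8│♜ ♞ ♝ ♛ ♚ ♝ ♞ ♜│8
7│· ♟ ♟ ♟ ♟ ♟ ♟ ♟│7
6│· · · · · · · ·│6
5│♟ · · · · · · ·│5
4│· · · · · · · ·│4
3│· · · · · · · ♘│3
2│♙ ♙ ♙ ♙ ♙ ♙ ♙ ♙│2
1│♖ ♘ ♗ ♕ ♔ ♗ · ♖│1
  ─────────────────
  a b c d e f g h

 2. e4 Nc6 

  a b c d e f g h
  ─────────────────
8│♜ · ♝ ♛ ♚ ♝ ♞ ♜│8
7│· ♟ ♟ ♟ ♟ ♟ ♟ ♟│7
6│· · ♞ · · · · ·│6
5│♟ · · · · · · ·│5
4│· · · · ♙ · · ·│4
3│· · · · · · · ♘│3
2│♙ ♙ ♙ ♙ · ♙ ♙ ♙│2
1│♖ ♘ ♗ ♕ ♔ ♗ · ♖│1
  ─────────────────
  a b c d e f g h

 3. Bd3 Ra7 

  a b c d e f g h
  ─────────────────
8│· · ♝ ♛ ♚ ♝ ♞ ♜│8
7│♜ ♟ ♟ ♟ ♟ ♟ ♟ ♟│7
6│· · ♞ · · · · ·│6
5│♟ · · · · · · ·│5
4│· · · · ♙ · · ·│4
3│· · · ♗ · · · ♘│3
2│♙ ♙ ♙ ♙ · ♙ ♙ ♙│2
1│♖ ♘ ♗ ♕ ♔ · · ♖│1
  ─────────────────
  a b c d e f g h

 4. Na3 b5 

  a b c d e f g h
  ─────────────────
8│· · ♝ ♛ ♚ ♝ ♞ ♜│8
7│♜ · ♟ ♟ ♟ ♟ ♟ ♟│7
6│· · ♞ · · · · ·│6
5│♟ ♟ · · · · · ·│5
4│· · · · ♙ · · ·│4
3│♘ · · ♗ · · · ♘│3
2│♙ ♙ ♙ ♙ · ♙ ♙ ♙│2
1│♖ · ♗ ♕ ♔ · · ♖│1
  ─────────────────
  a b c d e f g h

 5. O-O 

  a b c d e f g h
  ─────────────────
8│· · ♝ ♛ ♚ ♝ ♞ ♜│8
7│♜ · ♟ ♟ ♟ ♟ ♟ ♟│7
6│· · ♞ · · · · ·│6
5│♟ ♟ · · · · · ·│5
4│· · · · ♙ · · ·│4
3│♘ · · ♗ · · · ♘│3
2│♙ ♙ ♙ ♙ · ♙ ♙ ♙│2
1│♖ · ♗ ♕ · ♖ ♔ ·│1
  ─────────────────
  a b c d e f g h


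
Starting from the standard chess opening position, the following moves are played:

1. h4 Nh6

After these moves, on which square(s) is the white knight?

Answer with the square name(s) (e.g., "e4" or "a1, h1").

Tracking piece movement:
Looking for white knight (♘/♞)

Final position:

  a b c d e f g h
  ─────────────────
8│♜ ♞ ♝ ♛ ♚ ♝ · ♜│8
7│♟ ♟ ♟ ♟ ♟ ♟ ♟ ♟│7
6│· · · · · · · ♞│6
5│· · · · · · · ·│5
4│· · · · · · · ♙│4
3│· · · · · · · ·│3
2│♙ ♙ ♙ ♙ ♙ ♙ ♙ ·│2
1│♖ ♘ ♗ ♕ ♔ ♗ ♘ ♖│1
  ─────────────────
  a b c d e f g h


b1, g1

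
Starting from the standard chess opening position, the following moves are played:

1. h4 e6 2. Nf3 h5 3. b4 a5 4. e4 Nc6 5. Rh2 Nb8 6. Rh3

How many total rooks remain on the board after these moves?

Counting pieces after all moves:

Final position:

  a b c d e f g h
  ─────────────────
8│♜ ♞ ♝ ♛ ♚ ♝ ♞ ♜│8
7│· ♟ ♟ ♟ · ♟ ♟ ·│7
6│· · · · ♟ · · ·│6
5│♟ · · · · · · ♟│5
4│· ♙ · · ♙ · · ♙│4
3│· · · · · ♘ · ♖│3
2│♙ · ♙ ♙ · ♙ ♙ ·│2
1│♖ ♘ ♗ ♕ ♔ ♗ · ·│1
  ─────────────────
  a b c d e f g h


4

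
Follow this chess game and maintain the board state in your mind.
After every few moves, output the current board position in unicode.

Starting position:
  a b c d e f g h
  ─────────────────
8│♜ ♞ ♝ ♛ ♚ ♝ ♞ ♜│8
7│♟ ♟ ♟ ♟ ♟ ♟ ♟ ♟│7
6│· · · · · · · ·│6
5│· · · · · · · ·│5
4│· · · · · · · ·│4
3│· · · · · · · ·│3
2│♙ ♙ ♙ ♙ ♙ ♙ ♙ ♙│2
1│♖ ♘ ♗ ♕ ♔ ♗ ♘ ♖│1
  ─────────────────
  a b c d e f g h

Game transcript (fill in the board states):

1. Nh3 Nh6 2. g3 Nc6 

  a b c d e f g h
  ─────────────────
8│♜ · ♝ ♛ ♚ ♝ · ♜│8
7│♟ ♟ ♟ ♟ ♟ ♟ ♟ ♟│7
6│· · ♞ · · · · ♞│6
5│· · · · · · · ·│5
4│· · · · · · · ·│4
3│· · · · · · ♙ ♘│3
2│♙ ♙ ♙ ♙ ♙ ♙ · ♙│2
1│♖ ♘ ♗ ♕ ♔ ♗ · ♖│1
  ─────────────────
  a b c d e f g h

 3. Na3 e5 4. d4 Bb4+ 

  a b c d e f g h
  ─────────────────
8│♜ · ♝ ♛ ♚ · · ♜│8
7│♟ ♟ ♟ ♟ · ♟ ♟ ♟│7
6│· · ♞ · · · · ♞│6
5│· · · · ♟ · · ·│5
4│· ♝ · ♙ · · · ·│4
3│♘ · · · · · ♙ ♘│3
2│♙ ♙ ♙ · ♙ ♙ · ♙│2
1│♖ · ♗ ♕ ♔ ♗ · ♖│1
  ─────────────────
  a b c d e f g h

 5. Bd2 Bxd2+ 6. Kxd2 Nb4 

  a b c d e f g h
  ─────────────────
8│♜ · ♝ ♛ ♚ · · ♜│8
7│♟ ♟ ♟ ♟ · ♟ ♟ ♟│7
6│· · · · · · · ♞│6
5│· · · · ♟ · · ·│5
4│· ♞ · ♙ · · · ·│4
3│♘ · · · · · ♙ ♘│3
2│♙ ♙ ♙ ♔ ♙ ♙ · ♙│2
1│♖ · · ♕ · ♗ · ♖│1
  ─────────────────
  a b c d e f g h



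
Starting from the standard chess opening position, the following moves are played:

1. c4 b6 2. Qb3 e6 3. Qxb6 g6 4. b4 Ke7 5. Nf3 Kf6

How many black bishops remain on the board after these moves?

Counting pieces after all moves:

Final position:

  a b c d e f g h
  ─────────────────
8│♜ ♞ ♝ ♛ · ♝ ♞ ♜│8
7│♟ · ♟ ♟ · ♟ · ♟│7
6│· ♕ · · ♟ ♚ ♟ ·│6
5│· · · · · · · ·│5
4│· ♙ ♙ · · · · ·│4
3│· · · · · ♘ · ·│3
2│♙ · · ♙ ♙ ♙ ♙ ♙│2
1│♖ ♘ ♗ · ♔ ♗ · ♖│1
  ─────────────────
  a b c d e f g h


2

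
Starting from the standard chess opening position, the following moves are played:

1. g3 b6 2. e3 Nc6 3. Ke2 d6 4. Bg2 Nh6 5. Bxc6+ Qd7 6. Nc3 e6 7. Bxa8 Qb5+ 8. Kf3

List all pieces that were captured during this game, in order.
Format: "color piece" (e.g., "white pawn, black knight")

Tracking captures:
  Bxc6+: captured black knight
  Bxa8: captured black rook

black knight, black rook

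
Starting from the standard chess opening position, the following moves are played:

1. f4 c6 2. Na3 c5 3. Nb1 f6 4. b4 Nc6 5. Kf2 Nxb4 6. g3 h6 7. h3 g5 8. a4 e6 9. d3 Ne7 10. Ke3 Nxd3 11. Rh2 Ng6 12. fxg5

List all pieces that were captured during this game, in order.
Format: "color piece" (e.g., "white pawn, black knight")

Tracking captures:
  Nxb4: captured white pawn
  Nxd3: captured white pawn
  fxg5: captured black pawn

white pawn, white pawn, black pawn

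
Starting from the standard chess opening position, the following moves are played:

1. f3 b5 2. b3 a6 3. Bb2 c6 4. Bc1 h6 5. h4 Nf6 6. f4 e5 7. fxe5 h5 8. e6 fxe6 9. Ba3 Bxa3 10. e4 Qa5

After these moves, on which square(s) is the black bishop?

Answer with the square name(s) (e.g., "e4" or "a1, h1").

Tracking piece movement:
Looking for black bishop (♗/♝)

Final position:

  a b c d e f g h
  ─────────────────
8│♜ ♞ ♝ · ♚ · · ♜│8
7│· · · ♟ · · ♟ ·│7
6│♟ · ♟ · ♟ ♞ · ·│6
5│♛ ♟ · · · · · ♟│5
4│· · · · ♙ · · ♙│4
3│♝ ♙ · · · · · ·│3
2│♙ · ♙ ♙ · · ♙ ·│2
1│♖ ♘ · ♕ ♔ ♗ ♘ ♖│1
  ─────────────────
  a b c d e f g h


a3, c8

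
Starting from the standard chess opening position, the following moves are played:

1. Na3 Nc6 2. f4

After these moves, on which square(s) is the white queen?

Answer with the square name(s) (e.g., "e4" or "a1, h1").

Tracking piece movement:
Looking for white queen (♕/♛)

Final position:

  a b c d e f g h
  ─────────────────
8│♜ · ♝ ♛ ♚ ♝ ♞ ♜│8
7│♟ ♟ ♟ ♟ ♟ ♟ ♟ ♟│7
6│· · ♞ · · · · ·│6
5│· · · · · · · ·│5
4│· · · · · ♙ · ·│4
3│♘ · · · · · · ·│3
2│♙ ♙ ♙ ♙ ♙ · ♙ ♙│2
1│♖ · ♗ ♕ ♔ ♗ ♘ ♖│1
  ─────────────────
  a b c d e f g h


d1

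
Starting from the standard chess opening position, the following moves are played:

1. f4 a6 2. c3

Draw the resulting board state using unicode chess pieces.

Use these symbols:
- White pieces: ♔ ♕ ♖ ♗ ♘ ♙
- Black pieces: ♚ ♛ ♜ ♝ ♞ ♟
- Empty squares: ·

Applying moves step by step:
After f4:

♜ ♞ ♝ ♛ ♚ ♝ ♞ ♜
♟ ♟ ♟ ♟ ♟ ♟ ♟ ♟
· · · · · · · ·
· · · · · · · ·
· · · · · ♙ · ·
· · · · · · · ·
♙ ♙ ♙ ♙ ♙ · ♙ ♙
♖ ♘ ♗ ♕ ♔ ♗ ♘ ♖


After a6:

♜ ♞ ♝ ♛ ♚ ♝ ♞ ♜
· ♟ ♟ ♟ ♟ ♟ ♟ ♟
♟ · · · · · · ·
· · · · · · · ·
· · · · · ♙ · ·
· · · · · · · ·
♙ ♙ ♙ ♙ ♙ · ♙ ♙
♖ ♘ ♗ ♕ ♔ ♗ ♘ ♖


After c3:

♜ ♞ ♝ ♛ ♚ ♝ ♞ ♜
· ♟ ♟ ♟ ♟ ♟ ♟ ♟
♟ · · · · · · ·
· · · · · · · ·
· · · · · ♙ · ·
· · ♙ · · · · ·
♙ ♙ · ♙ ♙ · ♙ ♙
♖ ♘ ♗ ♕ ♔ ♗ ♘ ♖



  a b c d e f g h
  ─────────────────
8│♜ ♞ ♝ ♛ ♚ ♝ ♞ ♜│8
7│· ♟ ♟ ♟ ♟ ♟ ♟ ♟│7
6│♟ · · · · · · ·│6
5│· · · · · · · ·│5
4│· · · · · ♙ · ·│4
3│· · ♙ · · · · ·│3
2│♙ ♙ · ♙ ♙ · ♙ ♙│2
1│♖ ♘ ♗ ♕ ♔ ♗ ♘ ♖│1
  ─────────────────
  a b c d e f g h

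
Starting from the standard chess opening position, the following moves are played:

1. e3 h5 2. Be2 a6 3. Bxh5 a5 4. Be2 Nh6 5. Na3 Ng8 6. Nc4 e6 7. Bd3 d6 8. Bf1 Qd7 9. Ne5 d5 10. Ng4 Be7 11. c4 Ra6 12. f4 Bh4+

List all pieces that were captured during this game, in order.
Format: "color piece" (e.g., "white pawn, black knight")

Tracking captures:
  Bxh5: captured black pawn

black pawn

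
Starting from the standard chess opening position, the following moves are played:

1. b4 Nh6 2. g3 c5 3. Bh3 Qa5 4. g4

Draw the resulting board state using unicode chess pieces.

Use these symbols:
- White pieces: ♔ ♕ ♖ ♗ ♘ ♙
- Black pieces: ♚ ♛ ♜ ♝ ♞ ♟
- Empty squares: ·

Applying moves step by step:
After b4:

♜ ♞ ♝ ♛ ♚ ♝ ♞ ♜
♟ ♟ ♟ ♟ ♟ ♟ ♟ ♟
· · · · · · · ·
· · · · · · · ·
· ♙ · · · · · ·
· · · · · · · ·
♙ · ♙ ♙ ♙ ♙ ♙ ♙
♖ ♘ ♗ ♕ ♔ ♗ ♘ ♖


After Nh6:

♜ ♞ ♝ ♛ ♚ ♝ · ♜
♟ ♟ ♟ ♟ ♟ ♟ ♟ ♟
· · · · · · · ♞
· · · · · · · ·
· ♙ · · · · · ·
· · · · · · · ·
♙ · ♙ ♙ ♙ ♙ ♙ ♙
♖ ♘ ♗ ♕ ♔ ♗ ♘ ♖


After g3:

♜ ♞ ♝ ♛ ♚ ♝ · ♜
♟ ♟ ♟ ♟ ♟ ♟ ♟ ♟
· · · · · · · ♞
· · · · · · · ·
· ♙ · · · · · ·
· · · · · · ♙ ·
♙ · ♙ ♙ ♙ ♙ · ♙
♖ ♘ ♗ ♕ ♔ ♗ ♘ ♖


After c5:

♜ ♞ ♝ ♛ ♚ ♝ · ♜
♟ ♟ · ♟ ♟ ♟ ♟ ♟
· · · · · · · ♞
· · ♟ · · · · ·
· ♙ · · · · · ·
· · · · · · ♙ ·
♙ · ♙ ♙ ♙ ♙ · ♙
♖ ♘ ♗ ♕ ♔ ♗ ♘ ♖


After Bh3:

♜ ♞ ♝ ♛ ♚ ♝ · ♜
♟ ♟ · ♟ ♟ ♟ ♟ ♟
· · · · · · · ♞
· · ♟ · · · · ·
· ♙ · · · · · ·
· · · · · · ♙ ♗
♙ · ♙ ♙ ♙ ♙ · ♙
♖ ♘ ♗ ♕ ♔ · ♘ ♖


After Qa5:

♜ ♞ ♝ · ♚ ♝ · ♜
♟ ♟ · ♟ ♟ ♟ ♟ ♟
· · · · · · · ♞
♛ · ♟ · · · · ·
· ♙ · · · · · ·
· · · · · · ♙ ♗
♙ · ♙ ♙ ♙ ♙ · ♙
♖ ♘ ♗ ♕ ♔ · ♘ ♖


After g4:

♜ ♞ ♝ · ♚ ♝ · ♜
♟ ♟ · ♟ ♟ ♟ ♟ ♟
· · · · · · · ♞
♛ · ♟ · · · · ·
· ♙ · · · · ♙ ·
· · · · · · · ♗
♙ · ♙ ♙ ♙ ♙ · ♙
♖ ♘ ♗ ♕ ♔ · ♘ ♖



  a b c d e f g h
  ─────────────────
8│♜ ♞ ♝ · ♚ ♝ · ♜│8
7│♟ ♟ · ♟ ♟ ♟ ♟ ♟│7
6│· · · · · · · ♞│6
5│♛ · ♟ · · · · ·│5
4│· ♙ · · · · ♙ ·│4
3│· · · · · · · ♗│3
2│♙ · ♙ ♙ ♙ ♙ · ♙│2
1│♖ ♘ ♗ ♕ ♔ · ♘ ♖│1
  ─────────────────
  a b c d e f g h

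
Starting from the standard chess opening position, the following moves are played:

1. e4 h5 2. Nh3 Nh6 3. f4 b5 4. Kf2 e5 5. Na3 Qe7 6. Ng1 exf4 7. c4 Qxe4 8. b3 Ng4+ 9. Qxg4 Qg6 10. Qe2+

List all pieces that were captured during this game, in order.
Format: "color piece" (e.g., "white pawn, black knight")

Tracking captures:
  exf4: captured white pawn
  Qxe4: captured white pawn
  Qxg4: captured black knight

white pawn, white pawn, black knight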